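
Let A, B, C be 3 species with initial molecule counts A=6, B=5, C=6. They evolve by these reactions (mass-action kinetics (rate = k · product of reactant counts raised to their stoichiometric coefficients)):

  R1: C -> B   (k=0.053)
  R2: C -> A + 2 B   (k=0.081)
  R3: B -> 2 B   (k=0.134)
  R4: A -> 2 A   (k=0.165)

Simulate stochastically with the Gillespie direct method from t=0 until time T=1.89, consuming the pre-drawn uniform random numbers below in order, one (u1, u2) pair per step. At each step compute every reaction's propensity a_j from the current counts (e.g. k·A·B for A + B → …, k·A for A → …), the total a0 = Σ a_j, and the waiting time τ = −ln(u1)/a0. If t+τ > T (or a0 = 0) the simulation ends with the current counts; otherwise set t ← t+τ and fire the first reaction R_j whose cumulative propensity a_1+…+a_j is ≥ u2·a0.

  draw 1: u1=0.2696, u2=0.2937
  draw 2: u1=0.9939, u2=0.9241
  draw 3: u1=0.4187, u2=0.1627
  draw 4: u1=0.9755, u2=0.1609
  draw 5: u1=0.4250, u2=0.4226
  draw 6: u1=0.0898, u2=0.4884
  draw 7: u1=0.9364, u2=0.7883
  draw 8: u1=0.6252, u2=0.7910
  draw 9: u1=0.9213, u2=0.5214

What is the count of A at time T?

t=0.000: A=6 B=5 C=6
Draw 1: a1=0.318, a2=0.486, a3=0.670, a4=0.990, a0=2.464; τ=−ln(0.2696)/2.464=0.532 → t=0.532; u2·a0=0.2937·2.464=0.724; a1=0.318 < 0.724 ≤ a1+a2=0.804 → R2 fires; A=7 B=7 C=5
Draw 2: a1=0.265, a2=0.405, a3=0.938, a4=1.155, a0=2.763; τ=−ln(0.9939)/2.763=0.002 → t=0.534; u2·a0=0.9241·2.763=2.553; a1+…+a3=1.608 < 2.553 ≤ a1+…+a4=2.763 → R4 fires; A=8 B=7 C=5
Draw 3: a1=0.265, a2=0.405, a3=0.938, a4=1.320, a0=2.928; τ=−ln(0.4187)/2.928=0.297 → t=0.832; u2·a0=0.1627·2.928=0.476; a1=0.265 < 0.476 ≤ a1+a2=0.670 → R2 fires; A=9 B=9 C=4
Draw 4: a1=0.212, a2=0.324, a3=1.206, a4=1.485, a0=3.227; τ=−ln(0.9755)/3.227=0.008 → t=0.839; u2·a0=0.1609·3.227=0.519; a1=0.212 < 0.519 ≤ a1+a2=0.536 → R2 fires; A=10 B=11 C=3
Draw 5: a1=0.159, a2=0.243, a3=1.474, a4=1.650, a0=3.526; τ=−ln(0.4250)/3.526=0.243 → t=1.082; u2·a0=0.4226·3.526=1.490; a1+a2=0.402 < 1.490 ≤ a1+…+a3=1.876 → R3 fires; A=10 B=12 C=3
Draw 6: a1=0.159, a2=0.243, a3=1.608, a4=1.650, a0=3.660; τ=−ln(0.0898)/3.660=0.659 → t=1.740; u2·a0=0.4884·3.660=1.788; a1+a2=0.402 < 1.788 ≤ a1+…+a3=2.010 → R3 fires; A=10 B=13 C=3
Draw 7: a1=0.159, a2=0.243, a3=1.742, a4=1.650, a0=3.794; τ=−ln(0.9364)/3.794=0.017 → t=1.758; u2·a0=0.7883·3.794=2.991; a1+…+a3=2.144 < 2.991 ≤ a1+…+a4=3.794 → R4 fires; A=11 B=13 C=3
Draw 8: a1=0.159, a2=0.243, a3=1.742, a4=1.815, a0=3.959; τ=−ln(0.6252)/3.959=0.119 → t=1.876; u2·a0=0.7910·3.959=3.132; a1+…+a3=2.144 < 3.132 ≤ a1+…+a4=3.959 → R4 fires; A=12 B=13 C=3
Draw 9: a1=0.159, a2=0.243, a3=1.742, a4=1.980, a0=4.124; τ=−ln(0.9213)/4.124=0.020 → t=1.896 > T=1.89: stop.
Read off A at T=1.89: 12

A at T = 12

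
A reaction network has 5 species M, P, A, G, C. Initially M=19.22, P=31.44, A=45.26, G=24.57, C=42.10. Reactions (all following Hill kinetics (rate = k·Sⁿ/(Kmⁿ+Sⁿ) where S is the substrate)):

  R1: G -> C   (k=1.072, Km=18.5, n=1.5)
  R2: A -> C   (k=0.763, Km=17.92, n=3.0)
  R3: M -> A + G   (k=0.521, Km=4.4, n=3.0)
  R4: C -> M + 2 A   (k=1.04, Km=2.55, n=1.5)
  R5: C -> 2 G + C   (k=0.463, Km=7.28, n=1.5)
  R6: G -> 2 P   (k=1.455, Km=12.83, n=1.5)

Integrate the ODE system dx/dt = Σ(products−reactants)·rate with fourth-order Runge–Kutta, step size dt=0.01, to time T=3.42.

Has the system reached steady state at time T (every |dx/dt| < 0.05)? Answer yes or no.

Steady state at T: no

RK4 with dt=0.01: 342 steps to T=3.42. Trajectory (selected grid times):
t=0.00: M=19.22 P=31.44 A=45.26 G=24.57 C=42.10
t=0.38: M=19.41 P=32.24 A=45.96 G=24.45 C=42.23
t=0.76: M=19.61 P=33.04 A=46.66 G=24.33 C=42.36
t=1.14: M=19.80 P=33.84 A=47.36 G=24.21 C=42.49
t=1.52: M=19.99 P=34.64 A=48.06 G=24.09 C=42.62
t=1.90: M=20.19 P=35.43 A=48.76 G=23.97 C=42.75
t=2.28: M=20.38 P=36.23 A=49.46 G=23.86 C=42.88
t=2.66: M=20.58 P=37.02 A=50.16 G=23.74 C=43.01
t=3.04: M=20.77 P=37.81 A=50.85 G=23.63 C=43.14
t=3.42: M=20.96 P=38.60 A=51.55 G=23.52 C=43.27
Rates at T: R1=0.6315, R2=0.7322, R3=0.5162, R4=1.0253, R5=0.4331, R6=1.0372
dx/dt at T (Σ net stoichiometry × rate): M=+0.5091, P=+2.0744, A=+1.8346, G=-0.2863, C=+0.3385
Largest |dx/dt| is |+2.0744| (P) ≥ 0.05 → not steady.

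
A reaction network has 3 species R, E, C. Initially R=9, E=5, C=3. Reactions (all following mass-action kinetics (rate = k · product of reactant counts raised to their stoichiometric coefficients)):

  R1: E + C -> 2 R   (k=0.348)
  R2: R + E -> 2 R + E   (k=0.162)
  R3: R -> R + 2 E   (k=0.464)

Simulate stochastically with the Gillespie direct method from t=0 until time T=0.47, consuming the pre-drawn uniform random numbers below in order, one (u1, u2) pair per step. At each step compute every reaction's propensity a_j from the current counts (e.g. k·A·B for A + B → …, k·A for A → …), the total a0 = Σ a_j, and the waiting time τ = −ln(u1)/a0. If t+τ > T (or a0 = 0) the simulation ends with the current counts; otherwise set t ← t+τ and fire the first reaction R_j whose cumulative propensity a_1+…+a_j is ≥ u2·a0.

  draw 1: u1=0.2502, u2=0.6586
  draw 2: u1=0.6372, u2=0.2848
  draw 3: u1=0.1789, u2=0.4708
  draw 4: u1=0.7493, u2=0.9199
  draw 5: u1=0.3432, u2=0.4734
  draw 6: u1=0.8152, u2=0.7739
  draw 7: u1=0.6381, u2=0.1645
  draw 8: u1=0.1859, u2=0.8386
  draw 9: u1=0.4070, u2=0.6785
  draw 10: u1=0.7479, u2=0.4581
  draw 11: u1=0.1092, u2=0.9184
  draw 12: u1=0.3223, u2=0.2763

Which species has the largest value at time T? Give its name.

t=0.000: R=9 E=5 C=3
Draw 1: a1=5.220, a2=7.290, a3=4.176, a0=16.686; τ=−ln(0.2502)/16.686=0.083 → t=0.083; u2·a0=0.6586·16.686=10.989; a1=5.220 < 10.989 ≤ a1+a2=12.510 → R2 fires; R=10 E=5 C=3
Draw 2: a1=5.220, a2=8.100, a3=4.640, a0=17.960; τ=−ln(0.6372)/17.960=0.025 → t=0.108; u2·a0=0.2848·17.960=5.115 ≤ a1=5.220 → R1 fires; R=12 E=4 C=2
Draw 3: a1=2.784, a2=7.776, a3=5.568, a0=16.128; τ=−ln(0.1789)/16.128=0.107 → t=0.215; u2·a0=0.4708·16.128=7.593; a1=2.784 < 7.593 ≤ a1+a2=10.560 → R2 fires; R=13 E=4 C=2
Draw 4: a1=2.784, a2=8.424, a3=6.032, a0=17.240; τ=−ln(0.7493)/17.240=0.017 → t=0.232; u2·a0=0.9199·17.240=15.859; a1+a2=11.208 < 15.859 ≤ a1+…+a3=17.240 → R3 fires; R=13 E=6 C=2
Draw 5: a1=4.176, a2=12.636, a3=6.032, a0=22.844; τ=−ln(0.3432)/22.844=0.047 → t=0.278; u2·a0=0.4734·22.844=10.814; a1=4.176 < 10.814 ≤ a1+a2=16.812 → R2 fires; R=14 E=6 C=2
Draw 6: a1=4.176, a2=13.608, a3=6.496, a0=24.280; τ=−ln(0.8152)/24.280=0.008 → t=0.287; u2·a0=0.7739·24.280=18.790; a1+a2=17.784 < 18.790 ≤ a1+…+a3=24.280 → R3 fires; R=14 E=8 C=2
Draw 7: a1=5.568, a2=18.144, a3=6.496, a0=30.208; τ=−ln(0.6381)/30.208=0.015 → t=0.302; u2·a0=0.1645·30.208=4.969 ≤ a1=5.568 → R1 fires; R=16 E=7 C=1
Draw 8: a1=2.436, a2=18.144, a3=7.424, a0=28.004; τ=−ln(0.1859)/28.004=0.060 → t=0.362; u2·a0=0.8386·28.004=23.484; a1+a2=20.580 < 23.484 ≤ a1+…+a3=28.004 → R3 fires; R=16 E=9 C=1
Draw 9: a1=3.132, a2=23.328, a3=7.424, a0=33.884; τ=−ln(0.4070)/33.884=0.027 → t=0.388; u2·a0=0.6785·33.884=22.990; a1=3.132 < 22.990 ≤ a1+a2=26.460 → R2 fires; R=17 E=9 C=1
Draw 10: a1=3.132, a2=24.786, a3=7.888, a0=35.806; τ=−ln(0.7479)/35.806=0.008 → t=0.396; u2·a0=0.4581·35.806=16.403; a1=3.132 < 16.403 ≤ a1+a2=27.918 → R2 fires; R=18 E=9 C=1
Draw 11: a1=3.132, a2=26.244, a3=8.352, a0=37.728; τ=−ln(0.1092)/37.728=0.059 → t=0.455; u2·a0=0.9184·37.728=34.649; a1+a2=29.376 < 34.649 ≤ a1+…+a3=37.728 → R3 fires; R=18 E=11 C=1
Draw 12: a1=3.828, a2=32.076, a3=8.352, a0=44.256; τ=−ln(0.3223)/44.256=0.026 → t=0.481 > T=0.47: stop.
At T=0.47: R=18 E=11 C=1; the largest is R.

Dominant species at T: R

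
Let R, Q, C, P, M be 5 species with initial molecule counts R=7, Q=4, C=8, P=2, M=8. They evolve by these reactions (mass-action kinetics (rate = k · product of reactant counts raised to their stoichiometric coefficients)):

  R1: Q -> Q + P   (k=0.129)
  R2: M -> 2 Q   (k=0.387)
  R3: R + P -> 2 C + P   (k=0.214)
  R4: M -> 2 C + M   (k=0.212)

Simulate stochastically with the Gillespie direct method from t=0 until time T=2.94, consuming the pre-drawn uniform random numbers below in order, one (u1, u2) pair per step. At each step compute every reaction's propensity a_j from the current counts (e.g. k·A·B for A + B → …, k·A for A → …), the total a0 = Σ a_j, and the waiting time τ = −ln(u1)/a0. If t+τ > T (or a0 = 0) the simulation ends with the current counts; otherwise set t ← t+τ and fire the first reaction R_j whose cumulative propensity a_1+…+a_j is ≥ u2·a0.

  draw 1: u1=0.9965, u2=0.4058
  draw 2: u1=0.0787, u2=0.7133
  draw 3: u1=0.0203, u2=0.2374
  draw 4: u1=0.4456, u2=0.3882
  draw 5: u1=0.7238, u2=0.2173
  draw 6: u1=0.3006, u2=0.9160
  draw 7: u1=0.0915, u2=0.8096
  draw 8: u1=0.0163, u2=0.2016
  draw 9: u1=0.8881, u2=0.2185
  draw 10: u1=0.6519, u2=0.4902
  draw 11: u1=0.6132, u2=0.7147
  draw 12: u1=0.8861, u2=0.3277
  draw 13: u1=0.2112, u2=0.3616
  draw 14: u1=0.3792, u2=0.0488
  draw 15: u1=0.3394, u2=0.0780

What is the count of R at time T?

t=0.000: R=7 Q=4 C=8 P=2 M=8
Draw 1: a1=0.516, a2=3.096, a3=2.996, a4=1.696, a0=8.304; τ=−ln(0.9965)/8.304=0.000 → t=0.000; u2·a0=0.4058·8.304=3.370; a1=0.516 < 3.370 ≤ a1+a2=3.612 → R2 fires; R=7 Q=6 C=8 P=2 M=7
Draw 2: a1=0.774, a2=2.709, a3=2.996, a4=1.484, a0=7.963; τ=−ln(0.0787)/7.963=0.319 → t=0.320; u2·a0=0.7133·7.963=5.680; a1+a2=3.483 < 5.680 ≤ a1+…+a3=6.479 → R3 fires; R=6 Q=6 C=10 P=2 M=7
Draw 3: a1=0.774, a2=2.709, a3=2.568, a4=1.484, a0=7.535; τ=−ln(0.0203)/7.535=0.517 → t=0.837; u2·a0=0.2374·7.535=1.789; a1=0.774 < 1.789 ≤ a1+a2=3.483 → R2 fires; R=6 Q=8 C=10 P=2 M=6
Draw 4: a1=1.032, a2=2.322, a3=2.568, a4=1.272, a0=7.194; τ=−ln(0.4456)/7.194=0.112 → t=0.949; u2·a0=0.3882·7.194=2.793; a1=1.032 < 2.793 ≤ a1+a2=3.354 → R2 fires; R=6 Q=10 C=10 P=2 M=5
Draw 5: a1=1.290, a2=1.935, a3=2.568, a4=1.060, a0=6.853; τ=−ln(0.7238)/6.853=0.047 → t=0.996; u2·a0=0.2173·6.853=1.489; a1=1.290 < 1.489 ≤ a1+a2=3.225 → R2 fires; R=6 Q=12 C=10 P=2 M=4
Draw 6: a1=1.548, a2=1.548, a3=2.568, a4=0.848, a0=6.512; τ=−ln(0.3006)/6.512=0.185 → t=1.181; u2·a0=0.9160·6.512=5.965; a1+…+a3=5.664 < 5.965 ≤ a1+…+a4=6.512 → R4 fires; R=6 Q=12 C=12 P=2 M=4
Draw 7: a1=1.548, a2=1.548, a3=2.568, a4=0.848, a0=6.512; τ=−ln(0.0915)/6.512=0.367 → t=1.548; u2·a0=0.8096·6.512=5.272; a1+a2=3.096 < 5.272 ≤ a1+…+a3=5.664 → R3 fires; R=5 Q=12 C=14 P=2 M=4
Draw 8: a1=1.548, a2=1.548, a3=2.140, a4=0.848, a0=6.084; τ=−ln(0.0163)/6.084=0.677 → t=2.225; u2·a0=0.2016·6.084=1.227 ≤ a1=1.548 → R1 fires; R=5 Q=12 C=14 P=3 M=4
Draw 9: a1=1.548, a2=1.548, a3=3.210, a4=0.848, a0=7.154; τ=−ln(0.8881)/7.154=0.017 → t=2.241; u2·a0=0.2185·7.154=1.563; a1=1.548 < 1.563 ≤ a1+a2=3.096 → R2 fires; R=5 Q=14 C=14 P=3 M=3
Draw 10: a1=1.806, a2=1.161, a3=3.210, a4=0.636, a0=6.813; τ=−ln(0.6519)/6.813=0.063 → t=2.304; u2·a0=0.4902·6.813=3.340; a1+a2=2.967 < 3.340 ≤ a1+…+a3=6.177 → R3 fires; R=4 Q=14 C=16 P=3 M=3
Draw 11: a1=1.806, a2=1.161, a3=2.568, a4=0.636, a0=6.171; τ=−ln(0.6132)/6.171=0.079 → t=2.383; u2·a0=0.7147·6.171=4.410; a1+a2=2.967 < 4.410 ≤ a1+…+a3=5.535 → R3 fires; R=3 Q=14 C=18 P=3 M=3
Draw 12: a1=1.806, a2=1.161, a3=1.926, a4=0.636, a0=5.529; τ=−ln(0.8861)/5.529=0.022 → t=2.405; u2·a0=0.3277·5.529=1.812; a1=1.806 < 1.812 ≤ a1+a2=2.967 → R2 fires; R=3 Q=16 C=18 P=3 M=2
Draw 13: a1=2.064, a2=0.774, a3=1.926, a4=0.424, a0=5.188; τ=−ln(0.2112)/5.188=0.300 → t=2.705; u2·a0=0.3616·5.188=1.876 ≤ a1=2.064 → R1 fires; R=3 Q=16 C=18 P=4 M=2
Draw 14: a1=2.064, a2=0.774, a3=2.568, a4=0.424, a0=5.830; τ=−ln(0.3792)/5.830=0.166 → t=2.871; u2·a0=0.0488·5.830=0.285 ≤ a1=2.064 → R1 fires; R=3 Q=16 C=18 P=5 M=2
Draw 15: a1=2.064, a2=0.774, a3=3.210, a4=0.424, a0=6.472; τ=−ln(0.3394)/6.472=0.167 → t=3.038 > T=2.94: stop.
Read off R at T=2.94: 3

R at T = 3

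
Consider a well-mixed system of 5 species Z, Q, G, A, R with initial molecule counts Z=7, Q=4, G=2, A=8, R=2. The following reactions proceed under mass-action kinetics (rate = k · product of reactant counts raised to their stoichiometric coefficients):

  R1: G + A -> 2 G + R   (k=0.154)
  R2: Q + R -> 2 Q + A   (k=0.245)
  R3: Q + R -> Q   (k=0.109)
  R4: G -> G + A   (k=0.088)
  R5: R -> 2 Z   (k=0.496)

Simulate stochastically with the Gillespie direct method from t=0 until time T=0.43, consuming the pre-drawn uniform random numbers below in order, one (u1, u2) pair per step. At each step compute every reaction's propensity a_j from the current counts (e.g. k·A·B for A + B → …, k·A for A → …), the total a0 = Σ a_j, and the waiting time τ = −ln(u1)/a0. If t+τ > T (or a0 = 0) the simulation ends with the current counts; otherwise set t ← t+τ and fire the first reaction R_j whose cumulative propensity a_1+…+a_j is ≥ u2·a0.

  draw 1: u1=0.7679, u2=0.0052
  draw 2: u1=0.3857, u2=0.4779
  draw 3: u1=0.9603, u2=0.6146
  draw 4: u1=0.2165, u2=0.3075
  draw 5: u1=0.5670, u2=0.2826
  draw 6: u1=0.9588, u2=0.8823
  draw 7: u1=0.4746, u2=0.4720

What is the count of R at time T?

R at T = 3

t=0.000: Z=7 Q=4 G=2 A=8 R=2
Draw 1: a1=2.464, a2=1.960, a3=0.872, a4=0.176, a5=0.992, a0=6.464; τ=−ln(0.7679)/6.464=0.041 → t=0.041; u2·a0=0.0052·6.464=0.034 ≤ a1=2.464 → R1 fires; Z=7 Q=4 G=3 A=7 R=3
Draw 2: a1=3.234, a2=2.940, a3=1.308, a4=0.264, a5=1.488, a0=9.234; τ=−ln(0.3857)/9.234=0.103 → t=0.144; u2·a0=0.4779·9.234=4.413; a1=3.234 < 4.413 ≤ a1+a2=6.174 → R2 fires; Z=7 Q=5 G=3 A=8 R=2
Draw 3: a1=3.696, a2=2.450, a3=1.090, a4=0.264, a5=0.992, a0=8.492; τ=−ln(0.9603)/8.492=0.005 → t=0.149; u2·a0=0.6146·8.492=5.219; a1=3.696 < 5.219 ≤ a1+a2=6.146 → R2 fires; Z=7 Q=6 G=3 A=9 R=1
Draw 4: a1=4.158, a2=1.470, a3=0.654, a4=0.264, a5=0.496, a0=7.042; τ=−ln(0.2165)/7.042=0.217 → t=0.366; u2·a0=0.3075·7.042=2.165 ≤ a1=4.158 → R1 fires; Z=7 Q=6 G=4 A=8 R=2
Draw 5: a1=4.928, a2=2.940, a3=1.308, a4=0.352, a5=0.992, a0=10.520; τ=−ln(0.5670)/10.520=0.054 → t=0.420; u2·a0=0.2826·10.520=2.973 ≤ a1=4.928 → R1 fires; Z=7 Q=6 G=5 A=7 R=3
Draw 6: a1=5.390, a2=4.410, a3=1.962, a4=0.440, a5=1.488, a0=13.690; τ=−ln(0.9588)/13.690=0.003 → t=0.423; u2·a0=0.8823·13.690=12.079; a1+…+a3=11.762 < 12.079 ≤ a1+…+a4=12.202 → R4 fires; Z=7 Q=6 G=5 A=8 R=3
Draw 7: a1=6.160, a2=4.410, a3=1.962, a4=0.440, a5=1.488, a0=14.460; τ=−ln(0.4746)/14.460=0.052 → t=0.475 > T=0.43: stop.
Read off R at T=0.43: 3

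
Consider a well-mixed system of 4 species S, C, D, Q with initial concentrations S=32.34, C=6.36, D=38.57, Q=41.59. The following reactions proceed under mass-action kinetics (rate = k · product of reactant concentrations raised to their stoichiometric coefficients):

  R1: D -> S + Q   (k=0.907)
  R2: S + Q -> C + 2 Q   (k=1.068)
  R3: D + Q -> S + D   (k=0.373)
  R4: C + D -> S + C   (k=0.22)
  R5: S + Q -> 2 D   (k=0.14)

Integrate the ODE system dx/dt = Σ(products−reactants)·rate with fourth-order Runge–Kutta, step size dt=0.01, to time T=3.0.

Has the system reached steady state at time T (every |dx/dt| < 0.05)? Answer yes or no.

RK4 with dt=0.01: 300 steps to T=3.0. Trajectory (selected grid times):
t=0.00: S=32.34 C=6.36 D=38.57 Q=41.59
t=0.33: S=0.12 C=220.19 D=0.15 Q=116.38
t=0.67: S=0.00 C=220.84 D=0.00 Q=116.66
t=1.00: S=0.00 C=220.84 D=0.00 Q=116.66
t=1.33: S=0.00 C=220.84 D=0.00 Q=116.66
t=1.67: S=0.00 C=220.84 D=0.00 Q=116.66
t=2.00: S=0.00 C=220.84 D=0.00 Q=116.66
t=2.33: S=0.00 C=220.84 D=0.00 Q=116.66
t=2.67: S=0.00 C=220.84 D=0.00 Q=116.66
t=3.00: S=0.00 C=220.84 D=0.00 Q=116.66
Rates at T: R1=0.0000, R2=0.0000, R3=0.0000, R4=0.0000, R5=0.0000
dx/dt at T (Σ net stoichiometry × rate): S=-0.0000, C=+0.0000, D=-0.0000, Q=+0.0000
Largest |dx/dt| is |+0.0000| (C) < 0.05 → steady.

Steady state at T: yes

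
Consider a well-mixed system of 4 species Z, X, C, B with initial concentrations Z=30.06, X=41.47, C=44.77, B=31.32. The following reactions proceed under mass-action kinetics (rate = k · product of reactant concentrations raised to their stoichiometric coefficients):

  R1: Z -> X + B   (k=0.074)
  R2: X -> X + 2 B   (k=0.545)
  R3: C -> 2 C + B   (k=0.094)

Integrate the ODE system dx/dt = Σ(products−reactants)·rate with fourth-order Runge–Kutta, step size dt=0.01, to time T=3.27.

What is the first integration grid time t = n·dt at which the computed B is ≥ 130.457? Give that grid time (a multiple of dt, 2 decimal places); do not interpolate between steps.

Threshold first reached at t = 1.84

RK4 with dt=0.01: 327 steps to T=3.27. Trajectory (selected grid times):
t=0.00: Z=30.06 X=41.47 C=44.77 B=31.32
t=0.36: Z=29.27 X=42.26 C=46.31 B=50.08
t=0.73: Z=28.48 X=43.05 C=47.95 B=69.71
t=1.09: Z=27.73 X=43.80 C=49.60 B=89.15
t=1.45: Z=27.00 X=44.53 C=51.31 B=108.92
t=1.82: Z=26.27 X=45.26 C=53.12 B=129.57
t=1.83: Z=26.25 X=45.28 C=53.17 B=130.13
t=1.84: Z=26.23 X=45.30 C=53.22 B=130.70
t=2.18: Z=25.58 X=45.95 C=54.95 B=149.98
t=2.54: Z=24.91 X=46.62 C=56.84 B=170.71
t=2.91: Z=24.24 X=47.29 C=58.86 B=192.33
t=3.27: Z=23.60 X=47.93 C=60.88 B=213.68
B(1.83)=130.133 < 130.457 but B(1.84)=130.697 ≥ 130.457, so the first grid time is t=1.84.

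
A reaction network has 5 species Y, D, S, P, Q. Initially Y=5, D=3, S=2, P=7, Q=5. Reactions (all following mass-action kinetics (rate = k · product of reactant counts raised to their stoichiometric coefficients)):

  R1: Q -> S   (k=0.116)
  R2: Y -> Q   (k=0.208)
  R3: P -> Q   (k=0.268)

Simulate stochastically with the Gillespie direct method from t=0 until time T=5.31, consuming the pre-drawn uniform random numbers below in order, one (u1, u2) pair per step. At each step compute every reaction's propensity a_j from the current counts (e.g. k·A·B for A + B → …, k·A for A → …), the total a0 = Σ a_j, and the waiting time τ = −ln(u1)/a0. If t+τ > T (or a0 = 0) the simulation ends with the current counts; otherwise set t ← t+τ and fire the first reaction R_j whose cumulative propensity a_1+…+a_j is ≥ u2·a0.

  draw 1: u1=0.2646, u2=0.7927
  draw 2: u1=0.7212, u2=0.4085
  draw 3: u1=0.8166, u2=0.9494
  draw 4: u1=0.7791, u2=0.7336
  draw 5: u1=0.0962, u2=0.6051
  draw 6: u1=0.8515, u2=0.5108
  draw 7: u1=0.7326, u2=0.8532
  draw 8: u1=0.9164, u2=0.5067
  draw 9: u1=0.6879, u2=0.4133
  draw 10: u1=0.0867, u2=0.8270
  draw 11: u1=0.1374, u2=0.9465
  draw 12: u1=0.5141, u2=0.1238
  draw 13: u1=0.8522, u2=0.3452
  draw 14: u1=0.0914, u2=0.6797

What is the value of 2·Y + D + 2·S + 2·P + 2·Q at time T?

Check how each reaction changes W = 2·Y + D + 2·S + 2·P + 2·Q (weight of products minus weight of reactants):
R1: Q -> S: (2·1) − (2·1) = 2 − 2 = 0
R2: Y -> Q: (2·1) − (2·1) = 2 − 2 = 0
R3: P -> Q: (2·1) − (2·1) = 2 − 2 = 0
Every reaction leaves W unchanged, so W is conserved and no simulation is needed: W(T) = W(0) = 2·5 + 3 + 2·2 + 2·7 + 2·5 = 41

Value at T = 41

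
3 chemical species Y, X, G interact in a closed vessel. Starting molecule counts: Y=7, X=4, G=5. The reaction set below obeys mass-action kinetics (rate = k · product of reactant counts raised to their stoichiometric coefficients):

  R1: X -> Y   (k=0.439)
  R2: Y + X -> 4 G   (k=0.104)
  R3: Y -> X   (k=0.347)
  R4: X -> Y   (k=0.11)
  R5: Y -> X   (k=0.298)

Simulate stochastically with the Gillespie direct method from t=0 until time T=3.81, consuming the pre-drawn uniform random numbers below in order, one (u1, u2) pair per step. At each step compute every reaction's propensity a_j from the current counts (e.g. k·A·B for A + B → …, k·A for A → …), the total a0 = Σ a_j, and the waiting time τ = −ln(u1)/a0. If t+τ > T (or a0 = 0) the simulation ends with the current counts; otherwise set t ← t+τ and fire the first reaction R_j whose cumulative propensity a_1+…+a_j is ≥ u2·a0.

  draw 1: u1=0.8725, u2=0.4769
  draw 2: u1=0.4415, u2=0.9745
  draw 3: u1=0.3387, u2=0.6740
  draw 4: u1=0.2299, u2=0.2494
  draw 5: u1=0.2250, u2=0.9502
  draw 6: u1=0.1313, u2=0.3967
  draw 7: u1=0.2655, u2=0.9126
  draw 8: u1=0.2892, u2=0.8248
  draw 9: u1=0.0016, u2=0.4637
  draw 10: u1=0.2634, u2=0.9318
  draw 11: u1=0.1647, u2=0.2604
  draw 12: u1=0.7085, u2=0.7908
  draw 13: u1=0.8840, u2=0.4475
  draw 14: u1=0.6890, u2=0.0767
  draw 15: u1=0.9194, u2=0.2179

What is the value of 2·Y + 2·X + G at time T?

Check how each reaction changes W = 2·Y + 2·X + G (weight of products minus weight of reactants):
R1: X -> Y: (2·1) − (2·1) = 2 − 2 = 0
R2: Y + X -> 4 G: (1·4) − (2·1 + 2·1) = 4 − 4 = 0
R3: Y -> X: (2·1) − (2·1) = 2 − 2 = 0
R4: X -> Y: (2·1) − (2·1) = 2 − 2 = 0
R5: Y -> X: (2·1) − (2·1) = 2 − 2 = 0
Every reaction leaves W unchanged, so W is conserved and no simulation is needed: W(T) = W(0) = 2·7 + 2·4 + 5 = 27

Value at T = 27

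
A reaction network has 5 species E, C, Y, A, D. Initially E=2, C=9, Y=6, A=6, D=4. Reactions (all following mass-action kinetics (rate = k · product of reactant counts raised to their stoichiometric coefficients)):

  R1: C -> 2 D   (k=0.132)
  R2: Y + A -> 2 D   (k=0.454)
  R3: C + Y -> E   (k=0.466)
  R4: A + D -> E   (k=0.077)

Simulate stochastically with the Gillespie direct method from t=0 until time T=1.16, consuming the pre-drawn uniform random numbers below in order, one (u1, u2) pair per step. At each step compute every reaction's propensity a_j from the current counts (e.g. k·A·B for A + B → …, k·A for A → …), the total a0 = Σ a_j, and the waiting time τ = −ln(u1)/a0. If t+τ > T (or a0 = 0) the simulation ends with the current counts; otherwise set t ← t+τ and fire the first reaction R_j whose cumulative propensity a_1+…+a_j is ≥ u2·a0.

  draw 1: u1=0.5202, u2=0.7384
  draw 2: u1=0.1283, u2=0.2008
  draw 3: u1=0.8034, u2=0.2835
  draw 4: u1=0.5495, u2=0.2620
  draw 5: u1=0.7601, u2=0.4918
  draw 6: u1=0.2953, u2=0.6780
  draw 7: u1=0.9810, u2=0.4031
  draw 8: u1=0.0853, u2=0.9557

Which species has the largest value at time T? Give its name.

Dominant species at T: D

t=0.000: E=2 C=9 Y=6 A=6 D=4
Draw 1: a1=1.188, a2=16.344, a3=25.164, a4=1.848, a0=44.544; τ=−ln(0.5202)/44.544=0.015 → t=0.015; u2·a0=0.7384·44.544=32.891; a1+a2=17.532 < 32.891 ≤ a1+…+a3=42.696 → R3 fires; E=3 C=8 Y=5 A=6 D=4
Draw 2: a1=1.056, a2=13.620, a3=18.640, a4=1.848, a0=35.164; τ=−ln(0.1283)/35.164=0.058 → t=0.073; u2·a0=0.2008·35.164=7.061; a1=1.056 < 7.061 ≤ a1+a2=14.676 → R2 fires; E=3 C=8 Y=4 A=5 D=6
Draw 3: a1=1.056, a2=9.080, a3=14.912, a4=2.310, a0=27.358; τ=−ln(0.8034)/27.358=0.008 → t=0.081; u2·a0=0.2835·27.358=7.756; a1=1.056 < 7.756 ≤ a1+a2=10.136 → R2 fires; E=3 C=8 Y=3 A=4 D=8
Draw 4: a1=1.056, a2=5.448, a3=11.184, a4=2.464, a0=20.152; τ=−ln(0.5495)/20.152=0.030 → t=0.111; u2·a0=0.2620·20.152=5.280; a1=1.056 < 5.280 ≤ a1+a2=6.504 → R2 fires; E=3 C=8 Y=2 A=3 D=10
Draw 5: a1=1.056, a2=2.724, a3=7.456, a4=2.310, a0=13.546; τ=−ln(0.7601)/13.546=0.020 → t=0.131; u2·a0=0.4918·13.546=6.662; a1+a2=3.780 < 6.662 ≤ a1+…+a3=11.236 → R3 fires; E=4 C=7 Y=1 A=3 D=10
Draw 6: a1=0.924, a2=1.362, a3=3.262, a4=2.310, a0=7.858; τ=−ln(0.2953)/7.858=0.155 → t=0.286; u2·a0=0.6780·7.858=5.328; a1+a2=2.286 < 5.328 ≤ a1+…+a3=5.548 → R3 fires; E=5 C=6 Y=0 A=3 D=10
Draw 7: a1=0.792, a2=0.000, a3=0.000, a4=2.310, a0=3.102; τ=−ln(0.9810)/3.102=0.006 → t=0.292; u2·a0=0.4031·3.102=1.250; a1+…+a3=0.792 < 1.250 ≤ a1+…+a4=3.102 → R4 fires; E=6 C=6 Y=0 A=2 D=9
Draw 8: a1=0.792, a2=0.000, a3=0.000, a4=1.386, a0=2.178; τ=−ln(0.0853)/2.178=1.130 → t=1.423 > T=1.16: stop.
At T=1.16: E=6 C=6 Y=0 A=2 D=9; the largest is D.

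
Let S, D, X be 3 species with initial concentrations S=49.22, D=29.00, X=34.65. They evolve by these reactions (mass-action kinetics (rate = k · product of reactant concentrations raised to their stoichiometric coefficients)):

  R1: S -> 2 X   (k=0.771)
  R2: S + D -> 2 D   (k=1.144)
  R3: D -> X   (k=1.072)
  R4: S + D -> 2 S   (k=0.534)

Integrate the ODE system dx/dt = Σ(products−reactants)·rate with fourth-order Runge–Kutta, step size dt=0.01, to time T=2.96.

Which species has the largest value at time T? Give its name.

RK4 with dt=0.01: 296 steps to T=2.96. Trajectory (selected grid times):
t=0.00: S=49.22 D=29.00 X=34.65
t=0.33: S=0.00 D=55.27 X=58.86
t=0.66: S=0.00 D=38.80 X=75.33
t=0.99: S=0.00 D=27.24 X=86.89
t=1.32: S=0.00 D=19.12 X=95.01
t=1.64: S=0.00 D=13.57 X=100.56
t=1.97: S=0.00 D=9.53 X=104.61
t=2.30: S=0.00 D=6.69 X=107.44
t=2.63: S=0.00 D=4.70 X=109.44
t=2.96: S=0.00 D=3.30 X=110.84
At T=2.96: S=0.00 D=3.30 X=110.84; the largest is X.

Dominant species at T: X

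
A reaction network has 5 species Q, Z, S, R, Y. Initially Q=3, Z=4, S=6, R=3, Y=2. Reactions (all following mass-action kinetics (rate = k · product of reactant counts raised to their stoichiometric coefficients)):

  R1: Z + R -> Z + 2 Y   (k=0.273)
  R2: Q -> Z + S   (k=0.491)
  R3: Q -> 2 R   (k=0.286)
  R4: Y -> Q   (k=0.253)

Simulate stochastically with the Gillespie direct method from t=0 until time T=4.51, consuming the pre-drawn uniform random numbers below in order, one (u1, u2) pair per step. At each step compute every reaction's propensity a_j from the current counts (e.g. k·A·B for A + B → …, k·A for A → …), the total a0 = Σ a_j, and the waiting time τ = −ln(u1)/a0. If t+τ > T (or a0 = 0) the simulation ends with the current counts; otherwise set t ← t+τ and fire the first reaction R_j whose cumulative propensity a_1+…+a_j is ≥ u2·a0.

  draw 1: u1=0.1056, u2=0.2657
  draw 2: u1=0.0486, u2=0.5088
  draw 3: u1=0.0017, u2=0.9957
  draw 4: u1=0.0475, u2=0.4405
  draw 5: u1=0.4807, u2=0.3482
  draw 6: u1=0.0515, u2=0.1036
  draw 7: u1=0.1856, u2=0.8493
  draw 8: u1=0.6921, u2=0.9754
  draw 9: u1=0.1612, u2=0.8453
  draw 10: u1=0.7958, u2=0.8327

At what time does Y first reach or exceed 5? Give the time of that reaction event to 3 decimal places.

Threshold first reached at t = 2.643

t=0.000: Q=3 Z=4 S=6 R=3 Y=2
Draw 1: a1=3.276, a2=1.473, a3=0.858, a4=0.506, a0=6.113; τ=−ln(0.1056)/6.113=0.368 → t=0.368; u2·a0=0.2657·6.113=1.624 ≤ a1=3.276 → R1 fires; Q=3 Z=4 S=6 R=2 Y=4
Draw 2: a1=2.184, a2=1.473, a3=0.858, a4=1.012, a0=5.527; τ=−ln(0.0486)/5.527=0.547 → t=0.915; u2·a0=0.5088·5.527=2.812; a1=2.184 < 2.812 ≤ a1+a2=3.657 → R2 fires; Q=2 Z=5 S=7 R=2 Y=4
Draw 3: a1=2.730, a2=0.982, a3=0.572, a4=1.012, a0=5.296; τ=−ln(0.0017)/5.296=1.204 → t=2.119; u2·a0=0.9957·5.296=5.273; a1+…+a3=4.284 < 5.273 ≤ a1+…+a4=5.296 → R4 fires; Q=3 Z=5 S=7 R=2 Y=3
Draw 4: a1=2.730, a2=1.473, a3=0.858, a4=0.759, a0=5.820; τ=−ln(0.0475)/5.820=0.524 → t=2.643; u2·a0=0.4405·5.820=2.564 ≤ a1=2.730 → R1 fires; Q=3 Z=5 S=7 R=1 Y=5
Draw 5: a1=1.365, a2=1.473, a3=0.858, a4=1.265, a0=4.961; τ=−ln(0.4807)/4.961=0.148 → t=2.790; u2·a0=0.3482·4.961=1.727; a1=1.365 < 1.727 ≤ a1+a2=2.838 → R2 fires; Q=2 Z=6 S=8 R=1 Y=5
Draw 6: a1=1.638, a2=0.982, a3=0.572, a4=1.265, a0=4.457; τ=−ln(0.0515)/4.457=0.666 → t=3.456; u2·a0=0.1036·4.457=0.462 ≤ a1=1.638 → R1 fires; Q=2 Z=6 S=8 R=0 Y=7
Draw 7: a1=0.000, a2=0.982, a3=0.572, a4=1.771, a0=3.325; τ=−ln(0.1856)/3.325=0.507 → t=3.962; u2·a0=0.8493·3.325=2.824; a1+…+a3=1.554 < 2.824 ≤ a1+…+a4=3.325 → R4 fires; Q=3 Z=6 S=8 R=0 Y=6
Draw 8: a1=0.000, a2=1.473, a3=0.858, a4=1.518, a0=3.849; τ=−ln(0.6921)/3.849=0.096 → t=4.058; u2·a0=0.9754·3.849=3.754; a1+…+a3=2.331 < 3.754 ≤ a1+…+a4=3.849 → R4 fires; Q=4 Z=6 S=8 R=0 Y=5
Draw 9: a1=0.000, a2=1.964, a3=1.144, a4=1.265, a0=4.373; τ=−ln(0.1612)/4.373=0.417 → t=4.475; u2·a0=0.8453·4.373=3.696; a1+…+a3=3.108 < 3.696 ≤ a1+…+a4=4.373 → R4 fires; Q=5 Z=6 S=8 R=0 Y=4
Draw 10: a1=0.000, a2=2.455, a3=1.430, a4=1.012, a0=4.897; τ=−ln(0.7958)/4.897=0.047 → t=4.522 > T=4.51: stop.
Y first becomes ≥ 5 when it reaches 5 at the event at t=2.643.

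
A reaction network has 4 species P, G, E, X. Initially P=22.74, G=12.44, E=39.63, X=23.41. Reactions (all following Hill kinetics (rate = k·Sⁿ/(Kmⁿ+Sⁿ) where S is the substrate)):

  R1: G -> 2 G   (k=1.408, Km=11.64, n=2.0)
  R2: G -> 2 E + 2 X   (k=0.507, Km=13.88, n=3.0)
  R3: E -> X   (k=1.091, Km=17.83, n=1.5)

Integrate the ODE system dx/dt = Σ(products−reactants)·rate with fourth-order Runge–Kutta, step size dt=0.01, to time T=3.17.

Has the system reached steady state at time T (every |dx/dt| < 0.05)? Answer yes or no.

RK4 with dt=0.01: 317 steps to T=3.17. Trajectory (selected grid times):
t=0.00: P=22.74 G=12.44 E=39.63 X=23.41
t=0.35: P=22.74 G=12.63 E=39.49 X=23.85
t=0.70: P=22.74 G=12.82 E=39.35 X=24.30
t=1.06: P=22.74 G=13.02 E=39.21 X=24.76
t=1.41: P=22.74 G=13.21 E=39.08 X=25.22
t=1.76: P=22.74 G=13.41 E=38.96 X=25.68
t=2.11: P=22.74 G=13.61 E=38.83 X=26.14
t=2.47: P=22.74 G=13.81 E=38.71 X=26.62
t=2.82: P=22.74 G=14.01 E=38.60 X=27.09
t=3.17: P=22.74 G=14.22 E=38.49 X=27.56
Rates at T: R1=0.8429, R2=0.2626, R3=0.8295
dx/dt at T (Σ net stoichiometry × rate): P=+0.0000, G=+0.5803, E=-0.3044, X=+1.3546
Largest |dx/dt| is |+1.3546| (X) ≥ 0.05 → not steady.

Steady state at T: no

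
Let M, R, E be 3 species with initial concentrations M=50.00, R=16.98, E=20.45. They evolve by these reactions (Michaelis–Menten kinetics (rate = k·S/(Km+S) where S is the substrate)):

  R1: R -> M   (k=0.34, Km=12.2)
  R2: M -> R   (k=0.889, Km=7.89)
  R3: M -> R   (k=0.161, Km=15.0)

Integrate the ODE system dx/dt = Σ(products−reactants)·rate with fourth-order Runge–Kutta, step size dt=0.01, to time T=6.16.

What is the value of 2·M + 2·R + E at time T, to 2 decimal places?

Check how each reaction changes W = 2·M + 2·R + E (weight of products minus weight of reactants):
R1: R -> M: (2·1) − (2·1) = 2 − 2 = 0
R2: M -> R: (2·1) − (2·1) = 2 − 2 = 0
R3: M -> R: (2·1) − (2·1) = 2 − 2 = 0
Every reaction leaves W unchanged, so W is conserved and no simulation is needed: W(T) = W(0) = 2·50.00 + 2·16.98 + 20.45 = 154.41

Value at T = 154.41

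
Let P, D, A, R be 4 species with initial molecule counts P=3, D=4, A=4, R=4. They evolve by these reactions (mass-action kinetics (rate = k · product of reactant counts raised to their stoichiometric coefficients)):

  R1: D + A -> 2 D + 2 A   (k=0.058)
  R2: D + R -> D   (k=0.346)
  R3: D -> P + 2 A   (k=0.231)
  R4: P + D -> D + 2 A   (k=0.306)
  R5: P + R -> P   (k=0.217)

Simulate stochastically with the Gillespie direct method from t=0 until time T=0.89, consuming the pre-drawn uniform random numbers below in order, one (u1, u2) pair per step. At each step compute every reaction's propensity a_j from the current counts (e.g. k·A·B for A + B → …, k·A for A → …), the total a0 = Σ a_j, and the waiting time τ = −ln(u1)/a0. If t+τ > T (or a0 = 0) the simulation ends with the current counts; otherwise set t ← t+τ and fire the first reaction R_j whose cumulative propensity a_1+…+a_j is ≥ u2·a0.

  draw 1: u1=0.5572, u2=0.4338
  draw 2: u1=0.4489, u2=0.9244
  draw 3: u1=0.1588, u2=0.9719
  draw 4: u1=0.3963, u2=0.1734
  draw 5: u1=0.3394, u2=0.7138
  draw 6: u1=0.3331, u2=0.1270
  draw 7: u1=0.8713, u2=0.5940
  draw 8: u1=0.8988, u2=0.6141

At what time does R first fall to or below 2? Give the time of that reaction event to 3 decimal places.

Threshold first reached at t = 0.112

t=0.000: P=3 D=4 A=4 R=4
Draw 1: a1=0.928, a2=5.536, a3=0.924, a4=3.672, a5=2.604, a0=13.664; τ=−ln(0.5572)/13.664=0.043 → t=0.043; u2·a0=0.4338·13.664=5.927; a1=0.928 < 5.927 ≤ a1+a2=6.464 → R2 fires; P=3 D=4 A=4 R=3
Draw 2: a1=0.928, a2=4.152, a3=0.924, a4=3.672, a5=1.953, a0=11.629; τ=−ln(0.4489)/11.629=0.069 → t=0.112; u2·a0=0.9244·11.629=10.750; a1+…+a4=9.676 < 10.750 ≤ a1+…+a5=11.629 → R5 fires; P=3 D=4 A=4 R=2
Draw 3: a1=0.928, a2=2.768, a3=0.924, a4=3.672, a5=1.302, a0=9.594; τ=−ln(0.1588)/9.594=0.192 → t=0.303; u2·a0=0.9719·9.594=9.324; a1+…+a4=8.292 < 9.324 ≤ a1+…+a5=9.594 → R5 fires; P=3 D=4 A=4 R=1
Draw 4: a1=0.928, a2=1.384, a3=0.924, a4=3.672, a5=0.651, a0=7.559; τ=−ln(0.3963)/7.559=0.122 → t=0.426; u2·a0=0.1734·7.559=1.311; a1=0.928 < 1.311 ≤ a1+a2=2.312 → R2 fires; P=3 D=4 A=4 R=0
Draw 5: a1=0.928, a2=0.000, a3=0.924, a4=3.672, a5=0.000, a0=5.524; τ=−ln(0.3394)/5.524=0.196 → t=0.622; u2·a0=0.7138·5.524=3.943; a1+…+a3=1.852 < 3.943 ≤ a1+…+a4=5.524 → R4 fires; P=2 D=4 A=6 R=0
Draw 6: a1=1.392, a2=0.000, a3=0.924, a4=2.448, a5=0.000, a0=4.764; τ=−ln(0.3331)/4.764=0.231 → t=0.852; u2·a0=0.1270·4.764=0.605 ≤ a1=1.392 → R1 fires; P=2 D=5 A=7 R=0
Draw 7: a1=2.030, a2=0.000, a3=1.155, a4=3.060, a5=0.000, a0=6.245; τ=−ln(0.8713)/6.245=0.022 → t=0.874; u2·a0=0.5940·6.245=3.710; a1+…+a3=3.185 < 3.710 ≤ a1+…+a4=6.245 → R4 fires; P=1 D=5 A=9 R=0
Draw 8: a1=2.610, a2=0.000, a3=1.155, a4=1.530, a5=0.000, a0=5.295; τ=−ln(0.8988)/5.295=0.020 → t=0.895 > T=0.89: stop.
R first becomes ≤ 2 when it reaches 2 at the event at t=0.112.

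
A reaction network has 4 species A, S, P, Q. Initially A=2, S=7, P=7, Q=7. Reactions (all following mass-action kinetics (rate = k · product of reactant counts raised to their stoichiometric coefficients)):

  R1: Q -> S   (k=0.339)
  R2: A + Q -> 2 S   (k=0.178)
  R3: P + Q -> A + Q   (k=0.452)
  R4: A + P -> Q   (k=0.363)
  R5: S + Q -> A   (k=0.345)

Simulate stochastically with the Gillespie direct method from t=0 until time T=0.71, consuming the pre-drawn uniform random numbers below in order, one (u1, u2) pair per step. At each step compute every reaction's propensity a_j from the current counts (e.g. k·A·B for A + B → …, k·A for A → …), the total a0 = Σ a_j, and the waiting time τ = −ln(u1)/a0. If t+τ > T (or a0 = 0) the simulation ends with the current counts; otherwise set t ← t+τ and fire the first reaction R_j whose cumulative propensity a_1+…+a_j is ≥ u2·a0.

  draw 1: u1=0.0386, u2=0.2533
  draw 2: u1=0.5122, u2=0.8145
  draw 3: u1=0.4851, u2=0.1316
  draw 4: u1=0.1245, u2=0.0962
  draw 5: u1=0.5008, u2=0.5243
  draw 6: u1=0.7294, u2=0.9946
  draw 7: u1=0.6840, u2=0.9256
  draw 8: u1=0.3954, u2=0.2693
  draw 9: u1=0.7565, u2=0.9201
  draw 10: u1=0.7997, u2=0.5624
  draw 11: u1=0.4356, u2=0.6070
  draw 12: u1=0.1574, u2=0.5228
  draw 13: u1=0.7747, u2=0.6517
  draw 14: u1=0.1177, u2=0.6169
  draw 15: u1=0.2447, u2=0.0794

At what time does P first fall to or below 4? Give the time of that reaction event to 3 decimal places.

Threshold first reached at t = 0.236

t=0.000: A=2 S=7 P=7 Q=7
Draw 1: a1=2.373, a2=2.492, a3=22.148, a4=5.082, a5=16.905, a0=49.000; τ=−ln(0.0386)/49.000=0.066 → t=0.066; u2·a0=0.2533·49.000=12.412; a1+a2=4.865 < 12.412 ≤ a1+…+a3=27.013 → R3 fires; A=3 S=7 P=6 Q=7
Draw 2: a1=2.373, a2=3.738, a3=18.984, a4=6.534, a5=16.905, a0=48.534; τ=−ln(0.5122)/48.534=0.014 → t=0.080; u2·a0=0.8145·48.534=39.531; a1+…+a4=31.629 < 39.531 ≤ a1+…+a5=48.534 → R5 fires; A=4 S=6 P=6 Q=6
Draw 3: a1=2.034, a2=4.272, a3=16.272, a4=8.712, a5=12.420, a0=43.710; τ=−ln(0.4851)/43.710=0.017 → t=0.097; u2·a0=0.1316·43.710=5.752; a1=2.034 < 5.752 ≤ a1+a2=6.306 → R2 fires; A=3 S=8 P=6 Q=5
Draw 4: a1=1.695, a2=2.670, a3=13.560, a4=6.534, a5=13.800, a0=38.259; τ=−ln(0.1245)/38.259=0.054 → t=0.151; u2·a0=0.0962·38.259=3.681; a1=1.695 < 3.681 ≤ a1+a2=4.365 → R2 fires; A=2 S=10 P=6 Q=4
Draw 5: a1=1.356, a2=1.424, a3=10.848, a4=4.356, a5=13.800, a0=31.784; τ=−ln(0.5008)/31.784=0.022 → t=0.173; u2·a0=0.5243·31.784=16.664; a1+…+a3=13.628 < 16.664 ≤ a1+…+a4=17.984 → R4 fires; A=1 S=10 P=5 Q=5
Draw 6: a1=1.695, a2=0.890, a3=11.300, a4=1.815, a5=17.250, a0=32.950; τ=−ln(0.7294)/32.950=0.010 → t=0.183; u2·a0=0.9946·32.950=32.772; a1+…+a4=15.700 < 32.772 ≤ a1+…+a5=32.950 → R5 fires; A=2 S=9 P=5 Q=4
Draw 7: a1=1.356, a2=1.424, a3=9.040, a4=3.630, a5=12.420, a0=27.870; τ=−ln(0.6840)/27.870=0.014 → t=0.196; u2·a0=0.9256·27.870=25.796; a1+…+a4=15.450 < 25.796 ≤ a1+…+a5=27.870 → R5 fires; A=3 S=8 P=5 Q=3
Draw 8: a1=1.017, a2=1.602, a3=6.780, a4=5.445, a5=8.280, a0=23.124; τ=−ln(0.3954)/23.124=0.040 → t=0.236; u2·a0=0.2693·23.124=6.227; a1+a2=2.619 < 6.227 ≤ a1+…+a3=9.399 → R3 fires; A=4 S=8 P=4 Q=3
Draw 9: a1=1.017, a2=2.136, a3=5.424, a4=5.808, a5=8.280, a0=22.665; τ=−ln(0.7565)/22.665=0.012 → t=0.249; u2·a0=0.9201·22.665=20.854; a1+…+a4=14.385 < 20.854 ≤ a1+…+a5=22.665 → R5 fires; A=5 S=7 P=4 Q=2
Draw 10: a1=0.678, a2=1.780, a3=3.616, a4=7.260, a5=4.830, a0=18.164; τ=−ln(0.7997)/18.164=0.012 → t=0.261; u2·a0=0.5624·18.164=10.215; a1+…+a3=6.074 < 10.215 ≤ a1+…+a4=13.334 → R4 fires; A=4 S=7 P=3 Q=3
Draw 11: a1=1.017, a2=2.136, a3=4.068, a4=4.356, a5=7.245, a0=18.822; τ=−ln(0.4356)/18.822=0.044 → t=0.305; u2·a0=0.6070·18.822=11.425; a1+…+a3=7.221 < 11.425 ≤ a1+…+a4=11.577 → R4 fires; A=3 S=7 P=2 Q=4
Draw 12: a1=1.356, a2=2.136, a3=3.616, a4=2.178, a5=9.660, a0=18.946; τ=−ln(0.1574)/18.946=0.098 → t=0.403; u2·a0=0.5228·18.946=9.905; a1+…+a4=9.286 < 9.905 ≤ a1+…+a5=18.946 → R5 fires; A=4 S=6 P=2 Q=3
Draw 13: a1=1.017, a2=2.136, a3=2.712, a4=2.904, a5=6.210, a0=14.979; τ=−ln(0.7747)/14.979=0.017 → t=0.420; u2·a0=0.6517·14.979=9.762; a1+…+a4=8.769 < 9.762 ≤ a1+…+a5=14.979 → R5 fires; A=5 S=5 P=2 Q=2
Draw 14: a1=0.678, a2=1.780, a3=1.808, a4=3.630, a5=3.450, a0=11.346; τ=−ln(0.1177)/11.346=0.189 → t=0.608; u2·a0=0.6169·11.346=6.999; a1+…+a3=4.266 < 6.999 ≤ a1+…+a4=7.896 → R4 fires; A=4 S=5 P=1 Q=3
Draw 15: a1=1.017, a2=2.136, a3=1.356, a4=1.452, a5=5.175, a0=11.136; τ=−ln(0.2447)/11.136=0.126 → t=0.735 > T=0.71: stop.
P first becomes ≤ 4 when it reaches 4 at the event at t=0.236.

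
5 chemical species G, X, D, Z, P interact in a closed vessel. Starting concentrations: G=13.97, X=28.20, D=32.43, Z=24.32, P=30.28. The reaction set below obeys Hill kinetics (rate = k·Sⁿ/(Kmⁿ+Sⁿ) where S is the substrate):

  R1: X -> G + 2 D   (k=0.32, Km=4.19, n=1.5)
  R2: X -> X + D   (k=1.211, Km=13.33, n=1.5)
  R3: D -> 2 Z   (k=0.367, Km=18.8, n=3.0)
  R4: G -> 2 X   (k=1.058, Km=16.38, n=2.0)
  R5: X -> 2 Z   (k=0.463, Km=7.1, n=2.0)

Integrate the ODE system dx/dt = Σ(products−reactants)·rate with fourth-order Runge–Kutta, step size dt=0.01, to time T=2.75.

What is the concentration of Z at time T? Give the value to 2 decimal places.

RK4 with dt=0.01: 275 steps to T=2.75. Trajectory (selected grid times):
t=0.00: G=13.97 X=28.20 D=32.43 Z=24.32 P=30.28
t=0.31: G=13.93 X=28.25 D=32.81 Z=24.78 P=30.28
t=0.61: G=13.88 X=28.29 D=33.17 Z=25.23 P=30.28
t=0.92: G=13.84 X=28.34 D=33.54 Z=25.69 P=30.28
t=1.22: G=13.80 X=28.38 D=33.91 Z=26.14 P=30.28
t=1.53: G=13.76 X=28.42 D=34.28 Z=26.61 P=30.28
t=1.83: G=13.72 X=28.46 D=34.64 Z=27.06 P=30.28
t=2.14: G=13.68 X=28.50 D=35.02 Z=27.52 P=30.28
t=2.44: G=13.64 X=28.54 D=35.38 Z=27.98 P=30.28
t=2.75: G=13.60 X=28.58 D=35.75 Z=28.44 P=30.28
Read off Z at T=2.75: 28.44

Z at T = 28.44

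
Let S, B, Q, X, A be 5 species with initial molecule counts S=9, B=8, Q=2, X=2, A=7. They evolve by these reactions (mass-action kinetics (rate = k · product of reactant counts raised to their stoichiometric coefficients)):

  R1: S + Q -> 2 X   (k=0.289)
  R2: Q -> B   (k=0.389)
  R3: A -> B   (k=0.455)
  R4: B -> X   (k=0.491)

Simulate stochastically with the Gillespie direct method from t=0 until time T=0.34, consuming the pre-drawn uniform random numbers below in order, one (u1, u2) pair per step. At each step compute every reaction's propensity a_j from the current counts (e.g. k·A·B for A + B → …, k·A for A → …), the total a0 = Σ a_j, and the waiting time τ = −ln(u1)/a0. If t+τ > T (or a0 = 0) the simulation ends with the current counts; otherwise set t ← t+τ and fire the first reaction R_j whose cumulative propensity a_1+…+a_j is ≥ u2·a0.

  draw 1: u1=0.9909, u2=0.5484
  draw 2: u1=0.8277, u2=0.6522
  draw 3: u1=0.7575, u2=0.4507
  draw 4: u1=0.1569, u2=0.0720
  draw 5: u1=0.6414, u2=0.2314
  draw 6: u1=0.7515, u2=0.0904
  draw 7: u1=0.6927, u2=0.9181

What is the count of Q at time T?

Q at T = 0

t=0.000: S=9 B=8 Q=2 X=2 A=7
Draw 1: a1=5.202, a2=0.778, a3=3.185, a4=3.928, a0=13.093; τ=−ln(0.9909)/13.093=0.001 → t=0.001; u2·a0=0.5484·13.093=7.180; a1+a2=5.980 < 7.180 ≤ a1+…+a3=9.165 → R3 fires; S=9 B=9 Q=2 X=2 A=6
Draw 2: a1=5.202, a2=0.778, a3=2.730, a4=4.419, a0=13.129; τ=−ln(0.8277)/13.129=0.014 → t=0.015; u2·a0=0.6522·13.129=8.563; a1+a2=5.980 < 8.563 ≤ a1+…+a3=8.710 → R3 fires; S=9 B=10 Q=2 X=2 A=5
Draw 3: a1=5.202, a2=0.778, a3=2.275, a4=4.910, a0=13.165; τ=−ln(0.7575)/13.165=0.021 → t=0.036; u2·a0=0.4507·13.165=5.933; a1=5.202 < 5.933 ≤ a1+a2=5.980 → R2 fires; S=9 B=11 Q=1 X=2 A=5
Draw 4: a1=2.601, a2=0.389, a3=2.275, a4=5.401, a0=10.666; τ=−ln(0.1569)/10.666=0.174 → t=0.210; u2·a0=0.0720·10.666=0.768 ≤ a1=2.601 → R1 fires; S=8 B=11 Q=0 X=4 A=5
Draw 5: a1=0.000, a2=0.000, a3=2.275, a4=5.401, a0=7.676; τ=−ln(0.6414)/7.676=0.058 → t=0.268; u2·a0=0.2314·7.676=1.776; a1+a2=0.000 < 1.776 ≤ a1+…+a3=2.275 → R3 fires; S=8 B=12 Q=0 X=4 A=4
Draw 6: a1=0.000, a2=0.000, a3=1.820, a4=5.892, a0=7.712; τ=−ln(0.7515)/7.712=0.037 → t=0.305; u2·a0=0.0904·7.712=0.697; a1+a2=0.000 < 0.697 ≤ a1+…+a3=1.820 → R3 fires; S=8 B=13 Q=0 X=4 A=3
Draw 7: a1=0.000, a2=0.000, a3=1.365, a4=6.383, a0=7.748; τ=−ln(0.6927)/7.748=0.047 → t=0.352 > T=0.34: stop.
Read off Q at T=0.34: 0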